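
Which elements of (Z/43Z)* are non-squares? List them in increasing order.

Square k = 1,…,21 (k and 43−k give the same square):
1²=1, 2²=4, 3²=9, 4²=16, 5²=25, 6²=36, 7²≡6, 8²≡21, 9²≡38, 10²≡14, 11²≡35, 12²≡15, 13²≡40, 14²≡24, 15²≡10, 16²≡41, 17²≡31, 18²≡23, 19²≡17, 20²≡13, 21²≡11 (mod 43).
The residues are {1, 4, 6, 9, 10, 11, 13, 14, 15, 16, 17, 21, 23, 24, 25, 31, 35, 36, 38, 40, 41}; the non-residues are the remaining 21 nonzero classes.

2 3 5 7 8 12 18 19 20 22 26 27 28 29 30 32 33 34 37 39 42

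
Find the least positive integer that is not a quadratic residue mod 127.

3

(2/127) = +1, so 2 is a residue.
(3/127) = −1, so 3 is the smallest positive non-residue mod 127.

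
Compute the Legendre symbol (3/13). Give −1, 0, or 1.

1

Euler's criterion: (3/13) ≡ 3^6 (mod 13).
3^2 ≡ 9 (mod 13)
3^4 ≡ 3 (mod 13)
3^6 = 3^(4+2) ≡ 1 (mod 13).
Result is 1, so (3/13) = 1.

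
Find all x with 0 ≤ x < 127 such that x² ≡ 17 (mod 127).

12, 115

Since 127 ≡ 3 (mod 4), a square root of 17 is 17^((127+1)/4) = 17^32 mod 127.
Repeated squaring: 17^2≡35, 17^4≡82, 17^8≡120, 17^16≡49, 17^32≡115 (mod 127).
17^32 = 17^(32) ≡ 115 (mod 127).
Check: 115² = 13225 ≡ 17 (mod 127). The two roots are 12 and 115.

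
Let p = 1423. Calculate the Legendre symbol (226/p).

Pull out 2: since 1423 ≡ 7 (mod 8), (2/1423) = +1.
Reciprocity: 113 ≡ 1 and 1423 ≡ 3 (mod 4), so (113/1423) = +(1423/113).
Reduce top mod 113: now compute (67/113).
Reciprocity: 67 ≡ 3 and 113 ≡ 1 (mod 4), so (67/113) = +(113/67).
Reduce top mod 67: now compute (46/67).
Pull out 2: since 67 ≡ 3 (mod 8), (2/67) = -1.
Reciprocity: 23 ≡ 3 and 67 ≡ 3 (mod 4), so (23/67) = −(67/23).
Reduce top mod 23: now compute (21/23).
Reciprocity: 21 ≡ 1 and 23 ≡ 3 (mod 4), so (21/23) = +(23/21).
Reduce top mod 21: now compute (2/21).
Pull out 2: since 21 ≡ 5 (mod 8), (2/21) = -1.
Reached (1/21) = 1. Collecting the sign flips along the way, the symbol is -1.

-1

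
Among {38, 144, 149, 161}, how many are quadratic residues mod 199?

2

(38/199) = -1 → non-residue.
(144/199) = +1 → QR.
(149/199) = -1 → non-residue.
(161/199) = +1 → QR.
Total quadratic residues among the 4: 2.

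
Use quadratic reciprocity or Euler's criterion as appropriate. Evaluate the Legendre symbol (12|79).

Pull out 2^2: since 79 ≡ 7 (mod 8), (2/79) = +1, so (2/79)^2 = +1.
Reciprocity: 3 ≡ 3 and 79 ≡ 3 (mod 4), so (3/79) = −(79/3).
Reduce top mod 3: now compute (1/3).
Reached (1/3) = 1. Collecting the sign flips along the way, the symbol is -1.

-1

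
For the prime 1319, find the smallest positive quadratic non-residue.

(2/1319) = +1, so 2 is a residue.
(3/1319) = +1, so 3 is a residue.
(4/1319) = +1, so 4 is a residue.
(5/1319) = +1, so 5 is a residue.
(6/1319) = +1, so 6 is a residue.
(7/1319) = +1, so 7 is a residue.
(8/1319) = +1, so 8 is a residue.
(9/1319) = +1, so 9 is a residue.
(10/1319) = +1, so 10 is a residue.
(11/1319) = +1, so 11 is a residue.
(12/1319) = +1, so 12 is a residue.
(13/1319) = −1, so 13 is the smallest positive non-residue mod 1319.

13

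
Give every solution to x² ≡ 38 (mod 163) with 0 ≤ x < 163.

53, 110

Since 163 ≡ 3 (mod 4), a square root of 38 is 38^((163+1)/4) = 38^41 mod 163.
Repeated squaring: 38^2≡140, 38^4≡40, 38^8≡133, 38^16≡85, 38^32≡53 (mod 163).
38^41 = 38^(32+8+1) ≡ 53 (mod 163).
Check: 53² = 2809 ≡ 38 (mod 163). The two roots are 53 and 110.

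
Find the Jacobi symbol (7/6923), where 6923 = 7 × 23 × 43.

Reciprocity: 7 ≡ 3 and 6923 ≡ 3 (mod 4), so (7/6923) = −(6923/7).
Reduce top mod 7: now compute (0/7).
Top reduces to 0: gcd > 1, so the symbol is 0.

0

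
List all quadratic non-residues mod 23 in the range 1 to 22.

5, 7, 10, 11, 14, 15, 17, 19, 20, 21, 22

Square k = 1,…,11 (k and 23−k give the same square):
1²=1, 2²=4, 3²=9, 4²=16, 5²≡2, 6²≡13, 7²≡3, 8²≡18, 9²≡12, 10²≡8, 11²≡6 (mod 23).
The residues are {1, 2, 3, 4, 6, 8, 9, 12, 13, 16, 18}; the non-residues are the remaining 11 nonzero classes.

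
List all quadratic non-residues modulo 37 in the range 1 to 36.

2, 5, 6, 8, 13, 14, 15, 17, 18, 19, 20, 22, 23, 24, 29, 31, 32, 35

Square k = 1,…,18 (k and 37−k give the same square):
1²=1, 2²=4, 3²=9, 4²=16, 5²=25, 6²=36, 7²≡12, 8²≡27, 9²≡7, 10²≡26, 11²≡10, 12²≡33, 13²≡21, 14²≡11, 15²≡3, 16²≡34, 17²≡30, 18²≡28 (mod 37).
The residues are {1, 3, 4, 7, 9, 10, 11, 12, 16, 21, 25, 26, 27, 28, 30, 33, 34, 36}; the non-residues are the remaining 18 nonzero classes.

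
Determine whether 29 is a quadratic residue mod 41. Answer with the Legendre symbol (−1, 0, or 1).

Reciprocity: 29 ≡ 1 and 41 ≡ 1 (mod 4), so (29/41) = +(41/29).
Reduce top mod 29: now compute (12/29).
Pull out 2^2: since 29 ≡ 5 (mod 8), (2/29) = -1, so (2/29)^2 = +1.
Reciprocity: 3 ≡ 3 and 29 ≡ 1 (mod 4), so (3/29) = +(29/3).
Reduce top mod 3: now compute (2/3).
Pull out 2: since 3 ≡ 3 (mod 8), (2/3) = -1.
Reached (1/3) = 1. Collecting the sign flips along the way, the symbol is -1.

-1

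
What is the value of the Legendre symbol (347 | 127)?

-1

First reduce: 347 ≡ 93 (mod 127).
Reciprocity: 93 ≡ 1 and 127 ≡ 3 (mod 4), so (93/127) = +(127/93).
Reduce top mod 93: now compute (34/93).
Pull out 2: since 93 ≡ 5 (mod 8), (2/93) = -1.
Reciprocity: 17 ≡ 1 and 93 ≡ 1 (mod 4), so (17/93) = +(93/17).
Reduce top mod 17: now compute (8/17).
Pull out 2^3: since 17 ≡ 1 (mod 8), (2/17) = +1, so (2/17)^3 = +1.
Reached (1/17) = 1. Collecting the sign flips along the way, the symbol is -1.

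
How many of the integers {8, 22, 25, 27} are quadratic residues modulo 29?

(8/29) = -1 → non-residue.
(22/29) = +1 → QR.
(25/29) = +1 → QR.
(27/29) = -1 → non-residue.
Total quadratic residues among the 4: 2.

2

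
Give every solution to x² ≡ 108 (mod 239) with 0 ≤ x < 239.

Since 239 ≡ 3 (mod 4), a square root of 108 is 108^((239+1)/4) = 108^60 mod 239.
Repeated squaring: 108^2≡192, 108^4≡58, 108^8≡18, 108^16≡85, 108^32≡55 (mod 239).
108^60 = 108^(32+16+8+4) ≡ 81 (mod 239).
Check: 81² = 6561 ≡ 108 (mod 239). The two roots are 81 and 158.

81, 158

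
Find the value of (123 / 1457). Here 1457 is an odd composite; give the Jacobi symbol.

Reciprocity: 123 ≡ 3 and 1457 ≡ 1 (mod 4), so (123/1457) = +(1457/123).
Reduce top mod 123: now compute (104/123).
Pull out 2^3: since 123 ≡ 3 (mod 8), (2/123) = -1, so (2/123)^3 = -1.
Reciprocity: 13 ≡ 1 and 123 ≡ 3 (mod 4), so (13/123) = +(123/13).
Reduce top mod 13: now compute (6/13).
Pull out 2: since 13 ≡ 5 (mod 8), (2/13) = -1.
Reciprocity: 3 ≡ 3 and 13 ≡ 1 (mod 4), so (3/13) = +(13/3).
Reduce top mod 3: now compute (1/3).
Reached (1/3) = 1. Collecting the sign flips along the way, the symbol is +1.

1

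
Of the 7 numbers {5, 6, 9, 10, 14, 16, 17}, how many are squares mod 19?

5

(5/19) = +1 → QR.
(6/19) = +1 → QR.
(9/19) = +1 → QR.
(10/19) = -1 → non-residue.
(14/19) = -1 → non-residue.
(16/19) = +1 → QR.
(17/19) = +1 → QR.
Total quadratic residues among the 7: 5.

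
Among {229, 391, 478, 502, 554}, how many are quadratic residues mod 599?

(229/599) = -1 → non-residue.
(391/599) = -1 → non-residue.
(478/599) = -1 → non-residue.
(502/599) = +1 → QR.
(554/599) = -1 → non-residue.
Total quadratic residues among the 5: 1.

1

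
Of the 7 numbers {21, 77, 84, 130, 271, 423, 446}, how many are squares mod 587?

(21/587) = +1 → QR.
(77/587) = -1 → non-residue.
(84/587) = +1 → QR.
(130/587) = -1 → non-residue.
(271/587) = -1 → non-residue.
(423/587) = +1 → QR.
(446/587) = -1 → non-residue.
Total quadratic residues among the 7: 3.

3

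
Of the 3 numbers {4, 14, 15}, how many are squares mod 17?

2

(4/17) = +1 → QR.
(14/17) = -1 → non-residue.
(15/17) = +1 → QR.
Total quadratic residues among the 3: 2.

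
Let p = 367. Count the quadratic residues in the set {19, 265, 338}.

1

(19/367) = -1 → non-residue.
(265/367) = -1 → non-residue.
(338/367) = +1 → QR.
Total quadratic residues among the 3: 1.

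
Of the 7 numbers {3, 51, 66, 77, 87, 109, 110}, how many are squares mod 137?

(3/137) = -1 → non-residue.
(51/137) = -1 → non-residue.
(66/137) = -1 → non-residue.
(77/137) = +1 → QR.
(87/137) = +1 → QR.
(109/137) = +1 → QR.
(110/137) = -1 → non-residue.
Total quadratic residues among the 7: 3.

3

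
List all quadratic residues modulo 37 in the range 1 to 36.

1,3,4,7,9,10,11,12,16,21,25,26,27,28,30,33,34,36

Square k = 1,…,18 (k and 37−k give the same square):
1²=1, 2²=4, 3²=9, 4²=16, 5²=25, 6²=36, 7²≡12, 8²≡27, 9²≡7, 10²≡26, 11²≡10, 12²≡33, 13²≡21, 14²≡11, 15²≡3, 16²≡34, 17²≡30, 18²≡28 (mod 37).
So the quadratic residues mod 37 are {1, 3, 4, 7, 9, 10, 11, 12, 16, 21, 25, 26, 27, 28, 30, 33, 34, 36}.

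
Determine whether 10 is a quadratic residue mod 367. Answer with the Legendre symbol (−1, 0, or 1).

-1

Pull out 2: since 367 ≡ 7 (mod 8), (2/367) = +1.
Reciprocity: 5 ≡ 1 and 367 ≡ 3 (mod 4), so (5/367) = +(367/5).
Reduce top mod 5: now compute (2/5).
Pull out 2: since 5 ≡ 5 (mod 8), (2/5) = -1.
Reached (1/5) = 1. Collecting the sign flips along the way, the symbol is -1.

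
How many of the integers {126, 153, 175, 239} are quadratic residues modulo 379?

2

(126/379) = +1 → QR.
(153/379) = -1 → non-residue.
(175/379) = -1 → non-residue.
(239/379) = +1 → QR.
Total quadratic residues among the 4: 2.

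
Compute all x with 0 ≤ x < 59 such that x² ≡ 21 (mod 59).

27, 32

Since 59 ≡ 3 (mod 4), a square root of 21 is 21^((59+1)/4) = 21^15 mod 59.
Repeated squaring: 21^2≡28, 21^4≡17, 21^8≡53 (mod 59).
21^15 = 21^(8+4+2+1) ≡ 27 (mod 59).
Check: 27² = 729 ≡ 21 (mod 59). The two roots are 27 and 32.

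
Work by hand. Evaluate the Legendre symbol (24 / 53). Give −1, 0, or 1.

Pull out 2^3: since 53 ≡ 5 (mod 8), (2/53) = -1, so (2/53)^3 = -1.
Reciprocity: 3 ≡ 3 and 53 ≡ 1 (mod 4), so (3/53) = +(53/3).
Reduce top mod 3: now compute (2/3).
Pull out 2: since 3 ≡ 3 (mod 8), (2/3) = -1.
Reached (1/3) = 1. Collecting the sign flips along the way, the symbol is +1.

1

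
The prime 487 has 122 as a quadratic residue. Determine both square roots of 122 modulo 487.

243, 244

Since 487 ≡ 3 (mod 4), a square root of 122 is 122^((487+1)/4) = 122^122 mod 487.
Repeated squaring: 122^2≡274, 122^4≡78, 122^8≡240, 122^16≡134, 122^32≡424, 122^64≡73 (mod 487).
122^122 = 122^(64+32+16+8+2) ≡ 244 (mod 487).
Check: 244² = 59536 ≡ 122 (mod 487). The two roots are 243 and 244.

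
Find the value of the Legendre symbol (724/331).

-1

First reduce: 724 ≡ 62 (mod 331).
Pull out 2: since 331 ≡ 3 (mod 8), (2/331) = -1.
Reciprocity: 31 ≡ 3 and 331 ≡ 3 (mod 4), so (31/331) = −(331/31).
Reduce top mod 31: now compute (21/31).
Reciprocity: 21 ≡ 1 and 31 ≡ 3 (mod 4), so (21/31) = +(31/21).
Reduce top mod 21: now compute (10/21).
Pull out 2: since 21 ≡ 5 (mod 8), (2/21) = -1.
Reciprocity: 5 ≡ 1 and 21 ≡ 1 (mod 4), so (5/21) = +(21/5).
Reduce top mod 5: now compute (1/5).
Reached (1/5) = 1. Collecting the sign flips along the way, the symbol is -1.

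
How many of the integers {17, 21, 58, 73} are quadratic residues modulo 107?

0

(17/107) = -1 → non-residue.
(21/107) = -1 → non-residue.
(58/107) = -1 → non-residue.
(73/107) = -1 → non-residue.
Total quadratic residues among the 4: 0.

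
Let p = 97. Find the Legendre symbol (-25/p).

First reduce: -25 ≡ 72 (mod 97).
Pull out 2^3: since 97 ≡ 1 (mod 8), (2/97) = +1, so (2/97)^3 = +1.
Reciprocity: 9 ≡ 1 and 97 ≡ 1 (mod 4), so (9/97) = +(97/9).
Reduce top mod 9: now compute (7/9).
Reciprocity: 7 ≡ 3 and 9 ≡ 1 (mod 4), so (7/9) = +(9/7).
Reduce top mod 7: now compute (2/7).
Pull out 2: since 7 ≡ 7 (mod 8), (2/7) = +1.
Reached (1/7) = 1. Collecting the sign flips along the way, the symbol is +1.

1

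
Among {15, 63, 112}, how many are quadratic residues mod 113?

3

(15/113) = +1 → QR.
(63/113) = +1 → QR.
(112/113) = +1 → QR.
Total quadratic residues among the 3: 3.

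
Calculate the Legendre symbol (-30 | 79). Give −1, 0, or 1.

Euler's criterion: (-30/79) ≡ 49^39 (mod 79).
49^2 ≡ 31 (mod 79)
49^4 ≡ 13 (mod 79)
49^8 ≡ 11 (mod 79)
49^16 ≡ 42 (mod 79)
49^32 ≡ 26 (mod 79)
49^39 = 49^(32+4+2+1) ≡ 1 (mod 79).
Result is 1, so (-30/79) = 1.

1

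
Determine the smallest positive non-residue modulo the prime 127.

(2/127) = +1, so 2 is a residue.
(3/127) = −1, so 3 is the smallest positive non-residue mod 127.

3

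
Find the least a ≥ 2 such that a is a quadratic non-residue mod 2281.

(2/2281) = +1, so 2 is a residue.
(3/2281) = +1, so 3 is a residue.
(4/2281) = +1, so 4 is a residue.
(5/2281) = +1, so 5 is a residue.
(6/2281) = +1, so 6 is a residue.
(7/2281) = −1, so 7 is the smallest positive non-residue mod 2281.

7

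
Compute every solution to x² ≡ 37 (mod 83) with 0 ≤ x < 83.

Since 83 ≡ 3 (mod 4), a square root of 37 is 37^((83+1)/4) = 37^21 mod 83.
Repeated squaring: 37^2≡41, 37^4≡21, 37^8≡26, 37^16≡12 (mod 83).
37^21 = 37^(16+4+1) ≡ 28 (mod 83).
Check: 28² = 784 ≡ 37 (mod 83). The two roots are 28 and 55.

28, 55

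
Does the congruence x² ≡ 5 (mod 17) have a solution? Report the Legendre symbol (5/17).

-1

Euler's criterion: (5/17) ≡ 5^8 (mod 17).
5^2 ≡ 8 (mod 17)
5^4 ≡ 13 (mod 17)
5^8 ≡ 16 (mod 17)
5^8 = 5^(8) ≡ 16 (mod 17).
Result is 16 ≡ −1, so (5/17) = −1.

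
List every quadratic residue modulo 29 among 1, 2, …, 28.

Square k = 1,…,14 (k and 29−k give the same square):
1²=1, 2²=4, 3²=9, 4²=16, 5²=25, 6²≡7, 7²≡20, 8²≡6, 9²≡23, 10²≡13, 11²≡5, 12²≡28, 13²≡24, 14²≡22 (mod 29).
So the quadratic residues mod 29 are {1, 4, 5, 6, 7, 9, 13, 16, 20, 22, 23, 24, 25, 28}.

1 4 5 6 7 9 13 16 20 22 23 24 25 28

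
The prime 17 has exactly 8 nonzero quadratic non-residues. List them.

Square k = 1,…,8 (k and 17−k give the same square):
1²=1, 2²=4, 3²=9, 4²=16, 5²≡8, 6²≡2, 7²≡15, 8²≡13 (mod 17).
The residues are {1, 2, 4, 8, 9, 13, 15, 16}; the non-residues are the remaining 8 nonzero classes.

3 5 6 7 10 11 12 14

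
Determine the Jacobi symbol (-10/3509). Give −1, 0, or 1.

-1

First reduce: -10 ≡ 3499 (mod 3509).
Reciprocity: 3499 ≡ 3 and 3509 ≡ 1 (mod 4), so (3499/3509) = +(3509/3499).
Reduce top mod 3499: now compute (10/3499).
Pull out 2: since 3499 ≡ 3 (mod 8), (2/3499) = -1.
Reciprocity: 5 ≡ 1 and 3499 ≡ 3 (mod 4), so (5/3499) = +(3499/5).
Reduce top mod 5: now compute (4/5).
Pull out 2^2: since 5 ≡ 5 (mod 8), (2/5) = -1, so (2/5)^2 = +1.
Reached (1/5) = 1. Collecting the sign flips along the way, the symbol is -1.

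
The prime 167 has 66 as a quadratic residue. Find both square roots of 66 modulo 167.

Since 167 ≡ 3 (mod 4), a square root of 66 is 66^((167+1)/4) = 66^42 mod 167.
Repeated squaring: 66^2≡14, 66^4≡29, 66^8≡6, 66^16≡36, 66^32≡127 (mod 167).
66^42 = 66^(32+8+2) ≡ 147 (mod 167).
Check: 147² = 21609 ≡ 66 (mod 167). The two roots are 20 and 147.

20, 147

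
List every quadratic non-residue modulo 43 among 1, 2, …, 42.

2 3 5 7 8 12 18 19 20 22 26 27 28 29 30 32 33 34 37 39 42

Square k = 1,…,21 (k and 43−k give the same square):
1²=1, 2²=4, 3²=9, 4²=16, 5²=25, 6²=36, 7²≡6, 8²≡21, 9²≡38, 10²≡14, 11²≡35, 12²≡15, 13²≡40, 14²≡24, 15²≡10, 16²≡41, 17²≡31, 18²≡23, 19²≡17, 20²≡13, 21²≡11 (mod 43).
The residues are {1, 4, 6, 9, 10, 11, 13, 14, 15, 16, 17, 21, 23, 24, 25, 31, 35, 36, 38, 40, 41}; the non-residues are the remaining 21 nonzero classes.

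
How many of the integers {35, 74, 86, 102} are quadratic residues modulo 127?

2

(35/127) = +1 → QR.
(74/127) = +1 → QR.
(86/127) = -1 → non-residue.
(102/127) = -1 → non-residue.
Total quadratic residues among the 4: 2.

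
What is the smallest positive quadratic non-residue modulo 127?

(2/127) = +1, so 2 is a residue.
(3/127) = −1, so 3 is the smallest positive non-residue mod 127.

3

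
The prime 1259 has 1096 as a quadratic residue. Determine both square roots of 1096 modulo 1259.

Since 1259 ≡ 3 (mod 4), a square root of 1096 is 1096^((1259+1)/4) = 1096^315 mod 1259.
Repeated squaring: 1096^2≡130, 1096^4≡533, 1096^8≡814, 1096^16≡362, 1096^32≡108, 1096^64≡333, 1096^128≡97, 1096^256≡596 (mod 1259).
1096^315 = 1096^(256+32+16+8+2+1) ≡ 1001 (mod 1259).
Check: 1001² = 1002001 ≡ 1096 (mod 1259). The two roots are 258 and 1001.

258, 1001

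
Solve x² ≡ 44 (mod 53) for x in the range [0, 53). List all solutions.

16, 37

53 ≡ 1 (mod 4), so we find a root by search.
Trying successive values, 16² = 256 ≡ 44 (mod 53). The other root is 53 − 16 = 37.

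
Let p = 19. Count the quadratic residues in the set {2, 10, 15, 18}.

0

(2/19) = -1 → non-residue.
(10/19) = -1 → non-residue.
(15/19) = -1 → non-residue.
(18/19) = -1 → non-residue.
Total quadratic residues among the 4: 0.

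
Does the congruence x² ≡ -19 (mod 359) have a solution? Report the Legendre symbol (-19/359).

First reduce: -19 ≡ 340 (mod 359).
Pull out 2^2: since 359 ≡ 7 (mod 8), (2/359) = +1, so (2/359)^2 = +1.
Reciprocity: 85 ≡ 1 and 359 ≡ 3 (mod 4), so (85/359) = +(359/85).
Reduce top mod 85: now compute (19/85).
Reciprocity: 19 ≡ 3 and 85 ≡ 1 (mod 4), so (19/85) = +(85/19).
Reduce top mod 19: now compute (9/19).
Reciprocity: 9 ≡ 1 and 19 ≡ 3 (mod 4), so (9/19) = +(19/9).
Reduce top mod 9: now compute (1/9).
Reached (1/9) = 1. Collecting the sign flips along the way, the symbol is +1.

1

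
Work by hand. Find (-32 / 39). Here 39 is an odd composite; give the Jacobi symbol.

-1

First reduce: -32 ≡ 7 (mod 39).
Reciprocity: 7 ≡ 3 and 39 ≡ 3 (mod 4), so (7/39) = −(39/7).
Reduce top mod 7: now compute (4/7).
Pull out 2^2: since 7 ≡ 7 (mod 8), (2/7) = +1, so (2/7)^2 = +1.
Reached (1/7) = 1. Collecting the sign flips along the way, the symbol is -1.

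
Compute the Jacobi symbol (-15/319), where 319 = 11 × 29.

1

First reduce: -15 ≡ 304 (mod 319).
Pull out 2^4: since 319 ≡ 7 (mod 8), (2/319) = +1, so (2/319)^4 = +1.
Reciprocity: 19 ≡ 3 and 319 ≡ 3 (mod 4), so (19/319) = −(319/19).
Reduce top mod 19: now compute (15/19).
Reciprocity: 15 ≡ 3 and 19 ≡ 3 (mod 4), so (15/19) = −(19/15).
Reduce top mod 15: now compute (4/15).
Pull out 2^2: since 15 ≡ 7 (mod 8), (2/15) = +1, so (2/15)^2 = +1.
Reached (1/15) = 1. Collecting the sign flips along the way, the symbol is +1.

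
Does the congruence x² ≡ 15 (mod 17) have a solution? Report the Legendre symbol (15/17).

Reciprocity: 15 ≡ 3 and 17 ≡ 1 (mod 4), so (15/17) = +(17/15).
Reduce top mod 15: now compute (2/15).
Pull out 2: since 15 ≡ 7 (mod 8), (2/15) = +1.
Reached (1/15) = 1. Collecting the sign flips along the way, the symbol is +1.

1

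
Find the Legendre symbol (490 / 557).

Pull out 2: since 557 ≡ 5 (mod 8), (2/557) = -1.
Reciprocity: 245 ≡ 1 and 557 ≡ 1 (mod 4), so (245/557) = +(557/245).
Reduce top mod 245: now compute (67/245).
Reciprocity: 67 ≡ 3 and 245 ≡ 1 (mod 4), so (67/245) = +(245/67).
Reduce top mod 67: now compute (44/67).
Pull out 2^2: since 67 ≡ 3 (mod 8), (2/67) = -1, so (2/67)^2 = +1.
Reciprocity: 11 ≡ 3 and 67 ≡ 3 (mod 4), so (11/67) = −(67/11).
Reduce top mod 11: now compute (1/11).
Reached (1/11) = 1. Collecting the sign flips along the way, the symbol is +1.

1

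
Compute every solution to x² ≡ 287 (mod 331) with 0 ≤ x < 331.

Since 331 ≡ 3 (mod 4), a square root of 287 is 287^((331+1)/4) = 287^83 mod 331.
Repeated squaring: 287^2≡281, 287^4≡183, 287^8≡58, 287^16≡54, 287^32≡268, 287^64≡328 (mod 331).
287^83 = 287^(64+16+2+1) ≡ 87 (mod 331).
Check: 87² = 7569 ≡ 287 (mod 331). The two roots are 87 and 244.

87, 244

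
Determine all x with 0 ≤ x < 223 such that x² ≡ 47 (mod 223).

Since 223 ≡ 3 (mod 4), a square root of 47 is 47^((223+1)/4) = 47^56 mod 223.
Repeated squaring: 47^2≡202, 47^4≡218, 47^8≡25, 47^16≡179, 47^32≡152 (mod 223).
47^56 = 47^(32+16+8) ≡ 50 (mod 223).
Check: 50² = 2500 ≡ 47 (mod 223). The two roots are 50 and 173.

50, 173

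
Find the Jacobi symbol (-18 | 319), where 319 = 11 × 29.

-1

First reduce: -18 ≡ 301 (mod 319).
Reciprocity: 301 ≡ 1 and 319 ≡ 3 (mod 4), so (301/319) = +(319/301).
Reduce top mod 301: now compute (18/301).
Pull out 2: since 301 ≡ 5 (mod 8), (2/301) = -1.
Reciprocity: 9 ≡ 1 and 301 ≡ 1 (mod 4), so (9/301) = +(301/9).
Reduce top mod 9: now compute (4/9).
Pull out 2^2: since 9 ≡ 1 (mod 8), (2/9) = +1, so (2/9)^2 = +1.
Reached (1/9) = 1. Collecting the sign flips along the way, the symbol is -1.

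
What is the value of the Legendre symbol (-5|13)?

Euler's criterion: (-5/13) ≡ 8^6 (mod 13).
8^2 ≡ 12 (mod 13)
8^4 ≡ 1 (mod 13)
8^6 = 8^(4+2) ≡ 12 (mod 13).
Result is 12 ≡ −1, so (-5/13) = −1.

-1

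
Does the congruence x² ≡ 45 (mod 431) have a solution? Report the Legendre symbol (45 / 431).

Euler's criterion: (45/431) ≡ 45^215 (mod 431).
45^2 ≡ 301 (mod 431)
45^4 ≡ 91 (mod 431)
45^8 ≡ 92 (mod 431)
45^16 ≡ 275 (mod 431)
45^32 ≡ 200 (mod 431)
45^64 ≡ 348 (mod 431)
45^128 ≡ 424 (mod 431)
45^215 = 45^(128+64+16+4+2+1) ≡ 1 (mod 431).
Result is 1, so (45/431) = 1.

1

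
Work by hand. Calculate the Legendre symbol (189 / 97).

Euler's criterion: (189/97) ≡ 92^48 (mod 97).
92^2 ≡ 25 (mod 97)
92^4 ≡ 43 (mod 97)
92^8 ≡ 6 (mod 97)
92^16 ≡ 36 (mod 97)
92^32 ≡ 35 (mod 97)
92^48 = 92^(32+16) ≡ 96 (mod 97).
Result is 96 ≡ −1, so (189/97) = −1.

-1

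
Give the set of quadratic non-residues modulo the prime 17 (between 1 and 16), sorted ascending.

3 5 6 7 10 11 12 14

Square k = 1,…,8 (k and 17−k give the same square):
1²=1, 2²=4, 3²=9, 4²=16, 5²≡8, 6²≡2, 7²≡15, 8²≡13 (mod 17).
The residues are {1, 2, 4, 8, 9, 13, 15, 16}; the non-residues are the remaining 8 nonzero classes.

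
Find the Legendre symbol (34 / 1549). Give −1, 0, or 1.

-1

Pull out 2: since 1549 ≡ 5 (mod 8), (2/1549) = -1.
Reciprocity: 17 ≡ 1 and 1549 ≡ 1 (mod 4), so (17/1549) = +(1549/17).
Reduce top mod 17: now compute (2/17).
Pull out 2: since 17 ≡ 1 (mod 8), (2/17) = +1.
Reached (1/17) = 1. Collecting the sign flips along the way, the symbol is -1.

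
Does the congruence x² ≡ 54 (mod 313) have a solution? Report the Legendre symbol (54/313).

1

Pull out 2: since 313 ≡ 1 (mod 8), (2/313) = +1.
Reciprocity: 27 ≡ 3 and 313 ≡ 1 (mod 4), so (27/313) = +(313/27).
Reduce top mod 27: now compute (16/27).
Pull out 2^4: since 27 ≡ 3 (mod 8), (2/27) = -1, so (2/27)^4 = +1.
Reached (1/27) = 1. Collecting the sign flips along the way, the symbol is +1.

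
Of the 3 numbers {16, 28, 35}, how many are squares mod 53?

2

(16/53) = +1 → QR.
(28/53) = +1 → QR.
(35/53) = -1 → non-residue.
Total quadratic residues among the 3: 2.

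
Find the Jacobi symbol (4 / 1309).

1

Pull out 2^2: since 1309 ≡ 5 (mod 8), (2/1309) = -1, so (2/1309)^2 = +1.
Reached (1/1309) = 1. Collecting the sign flips along the way, the symbol is +1.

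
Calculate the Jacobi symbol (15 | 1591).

-1

Reciprocity: 15 ≡ 3 and 1591 ≡ 3 (mod 4), so (15/1591) = −(1591/15).
Reduce top mod 15: now compute (1/15).
Reached (1/15) = 1. Collecting the sign flips along the way, the symbol is -1.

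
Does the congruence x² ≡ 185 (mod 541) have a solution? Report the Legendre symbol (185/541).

Reciprocity: 185 ≡ 1 and 541 ≡ 1 (mod 4), so (185/541) = +(541/185).
Reduce top mod 185: now compute (171/185).
Reciprocity: 171 ≡ 3 and 185 ≡ 1 (mod 4), so (171/185) = +(185/171).
Reduce top mod 171: now compute (14/171).
Pull out 2: since 171 ≡ 3 (mod 8), (2/171) = -1.
Reciprocity: 7 ≡ 3 and 171 ≡ 3 (mod 4), so (7/171) = −(171/7).
Reduce top mod 7: now compute (3/7).
Reciprocity: 3 ≡ 3 and 7 ≡ 3 (mod 4), so (3/7) = −(7/3).
Reduce top mod 3: now compute (1/3).
Reached (1/3) = 1. Collecting the sign flips along the way, the symbol is -1.

-1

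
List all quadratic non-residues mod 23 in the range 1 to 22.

Square k = 1,…,11 (k and 23−k give the same square):
1²=1, 2²=4, 3²=9, 4²=16, 5²≡2, 6²≡13, 7²≡3, 8²≡18, 9²≡12, 10²≡8, 11²≡6 (mod 23).
The residues are {1, 2, 3, 4, 6, 8, 9, 12, 13, 16, 18}; the non-residues are the remaining 11 nonzero classes.

5, 7, 10, 11, 14, 15, 17, 19, 20, 21, 22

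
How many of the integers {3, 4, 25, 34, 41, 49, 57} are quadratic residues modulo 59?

(3/59) = +1 → QR.
(4/59) = +1 → QR.
(25/59) = +1 → QR.
(34/59) = -1 → non-residue.
(41/59) = +1 → QR.
(49/59) = +1 → QR.
(57/59) = +1 → QR.
Total quadratic residues among the 7: 6.

6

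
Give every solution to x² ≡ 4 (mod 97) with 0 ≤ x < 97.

97 ≡ 1 (mod 4), so we find a root by search.
Trying successive values, 2² = 4 ≡ 4 (mod 97). The other root is 97 − 2 = 95.

2, 95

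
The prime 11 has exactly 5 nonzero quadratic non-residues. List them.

2 6 7 8 10

Square k = 1,…,5 (k and 11−k give the same square):
1²=1, 2²=4, 3²=9, 4²≡5, 5²≡3 (mod 11).
The residues are {1, 3, 4, 5, 9}; the non-residues are the remaining 5 nonzero classes.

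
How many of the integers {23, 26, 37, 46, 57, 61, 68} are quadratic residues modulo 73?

(23/73) = +1 → QR.
(26/73) = -1 → non-residue.
(37/73) = +1 → QR.
(46/73) = +1 → QR.
(57/73) = +1 → QR.
(61/73) = +1 → QR.
(68/73) = -1 → non-residue.
Total quadratic residues among the 7: 5.

5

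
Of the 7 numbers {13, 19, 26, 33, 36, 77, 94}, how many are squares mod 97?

(13/97) = -1 → non-residue.
(19/97) = -1 → non-residue.
(26/97) = -1 → non-residue.
(33/97) = +1 → QR.
(36/97) = +1 → QR.
(77/97) = -1 → non-residue.
(94/97) = +1 → QR.
Total quadratic residues among the 7: 3.

3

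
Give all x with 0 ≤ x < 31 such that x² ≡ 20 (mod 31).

Since 31 ≡ 3 (mod 4), a square root of 20 is 20^((31+1)/4) = 20^8 mod 31.
Repeated squaring: 20^2≡28, 20^4≡9, 20^8≡19 (mod 31).
20^8 = 20^(8) ≡ 19 (mod 31).
Check: 19² = 361 ≡ 20 (mod 31). The two roots are 12 and 19.

12, 19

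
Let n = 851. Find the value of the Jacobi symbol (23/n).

Reciprocity: 23 ≡ 3 and 851 ≡ 3 (mod 4), so (23/851) = −(851/23).
Reduce top mod 23: now compute (0/23).
Top reduces to 0: gcd > 1, so the symbol is 0.

0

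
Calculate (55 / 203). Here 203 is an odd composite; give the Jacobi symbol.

1

Reciprocity: 55 ≡ 3 and 203 ≡ 3 (mod 4), so (55/203) = −(203/55).
Reduce top mod 55: now compute (38/55).
Pull out 2: since 55 ≡ 7 (mod 8), (2/55) = +1.
Reciprocity: 19 ≡ 3 and 55 ≡ 3 (mod 4), so (19/55) = −(55/19).
Reduce top mod 19: now compute (17/19).
Reciprocity: 17 ≡ 1 and 19 ≡ 3 (mod 4), so (17/19) = +(19/17).
Reduce top mod 17: now compute (2/17).
Pull out 2: since 17 ≡ 1 (mod 8), (2/17) = +1.
Reached (1/17) = 1. Collecting the sign flips along the way, the symbol is +1.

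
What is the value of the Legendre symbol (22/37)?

Pull out 2: since 37 ≡ 5 (mod 8), (2/37) = -1.
Reciprocity: 11 ≡ 3 and 37 ≡ 1 (mod 4), so (11/37) = +(37/11).
Reduce top mod 11: now compute (4/11).
Pull out 2^2: since 11 ≡ 3 (mod 8), (2/11) = -1, so (2/11)^2 = +1.
Reached (1/11) = 1. Collecting the sign flips along the way, the symbol is -1.

-1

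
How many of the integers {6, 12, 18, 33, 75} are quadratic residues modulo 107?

(6/107) = -1 → non-residue.
(12/107) = +1 → QR.
(18/107) = -1 → non-residue.
(33/107) = +1 → QR.
(75/107) = +1 → QR.
Total quadratic residues among the 5: 3.

3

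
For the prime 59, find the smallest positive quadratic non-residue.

(2/59) = −1, so 2 is the smallest positive non-residue mod 59.

2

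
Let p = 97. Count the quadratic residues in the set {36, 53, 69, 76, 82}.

2

(36/97) = +1 → QR.
(53/97) = +1 → QR.
(69/97) = -1 → non-residue.
(76/97) = -1 → non-residue.
(82/97) = -1 → non-residue.
Total quadratic residues among the 5: 2.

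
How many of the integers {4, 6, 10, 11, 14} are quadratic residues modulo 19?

(4/19) = +1 → QR.
(6/19) = +1 → QR.
(10/19) = -1 → non-residue.
(11/19) = +1 → QR.
(14/19) = -1 → non-residue.
Total quadratic residues among the 5: 3.

3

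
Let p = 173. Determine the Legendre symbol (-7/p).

Euler's criterion: (-7/173) ≡ 166^86 (mod 173).
166^2 ≡ 49 (mod 173)
166^4 ≡ 152 (mod 173)
166^8 ≡ 95 (mod 173)
166^16 ≡ 29 (mod 173)
166^32 ≡ 149 (mod 173)
166^64 ≡ 57 (mod 173)
166^86 = 166^(64+16+4+2) ≡ 172 (mod 173).
Result is 172 ≡ −1, so (-7/173) = −1.

-1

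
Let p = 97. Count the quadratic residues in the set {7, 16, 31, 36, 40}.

(7/97) = -1 → non-residue.
(16/97) = +1 → QR.
(31/97) = +1 → QR.
(36/97) = +1 → QR.
(40/97) = -1 → non-residue.
Total quadratic residues among the 5: 3.

3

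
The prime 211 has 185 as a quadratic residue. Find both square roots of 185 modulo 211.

Since 211 ≡ 3 (mod 4), a square root of 185 is 185^((211+1)/4) = 185^53 mod 211.
Repeated squaring: 185^2≡43, 185^4≡161, 185^8≡179, 185^16≡180, 185^32≡117 (mod 211).
185^53 = 185^(32+16+4+1) ≡ 117 (mod 211).
Check: 117² = 13689 ≡ 185 (mod 211). The two roots are 94 and 117.

94, 117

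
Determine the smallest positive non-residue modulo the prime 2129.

(2/2129) = +1, so 2 is a residue.
(3/2129) = −1, so 3 is the smallest positive non-residue mod 2129.

3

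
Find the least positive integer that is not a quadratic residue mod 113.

(2/113) = +1, so 2 is a residue.
(3/113) = −1, so 3 is the smallest positive non-residue mod 113.

3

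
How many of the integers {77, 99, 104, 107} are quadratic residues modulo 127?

3

(77/127) = -1 → non-residue.
(99/127) = +1 → QR.
(104/127) = +1 → QR.
(107/127) = +1 → QR.
Total quadratic residues among the 4: 3.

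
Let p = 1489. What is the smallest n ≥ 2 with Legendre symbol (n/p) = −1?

7

(2/1489) = +1, so 2 is a residue.
(3/1489) = +1, so 3 is a residue.
(4/1489) = +1, so 4 is a residue.
(5/1489) = +1, so 5 is a residue.
(6/1489) = +1, so 6 is a residue.
(7/1489) = −1, so 7 is the smallest positive non-residue mod 1489.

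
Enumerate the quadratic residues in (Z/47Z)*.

1 2 3 4 6 7 8 9 12 14 16 17 18 21 24 25 27 28 32 34 36 37 42

Square k = 1,…,23 (k and 47−k give the same square):
1²=1, 2²=4, 3²=9, 4²=16, 5²=25, 6²=36, 7²≡2, 8²≡17, 9²≡34, 10²≡6, 11²≡27, 12²≡3, 13²≡28, 14²≡8, 15²≡37, 16²≡21, 17²≡7, 18²≡42, 19²≡32, 20²≡24, 21²≡18, 22²≡14, 23²≡12 (mod 47).
So the quadratic residues mod 47 are {1, 2, 3, 4, 6, 7, 8, 9, 12, 14, 16, 17, 18, 21, 24, 25, 27, 28, 32, 34, 36, 37, 42}.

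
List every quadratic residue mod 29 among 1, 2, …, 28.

1 4 5 6 7 9 13 16 20 22 23 24 25 28

Square k = 1,…,14 (k and 29−k give the same square):
1²=1, 2²=4, 3²=9, 4²=16, 5²=25, 6²≡7, 7²≡20, 8²≡6, 9²≡23, 10²≡13, 11²≡5, 12²≡28, 13²≡24, 14²≡22 (mod 29).
So the quadratic residues mod 29 are {1, 4, 5, 6, 7, 9, 13, 16, 20, 22, 23, 24, 25, 28}.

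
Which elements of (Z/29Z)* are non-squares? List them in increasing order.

Square k = 1,…,14 (k and 29−k give the same square):
1²=1, 2²=4, 3²=9, 4²=16, 5²=25, 6²≡7, 7²≡20, 8²≡6, 9²≡23, 10²≡13, 11²≡5, 12²≡28, 13²≡24, 14²≡22 (mod 29).
The residues are {1, 4, 5, 6, 7, 9, 13, 16, 20, 22, 23, 24, 25, 28}; the non-residues are the remaining 14 nonzero classes.

2,3,8,10,11,12,14,15,17,18,19,21,26,27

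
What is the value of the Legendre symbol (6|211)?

1

Euler's criterion: (6/211) ≡ 6^105 (mod 211).
6^2 ≡ 36 (mod 211)
6^4 ≡ 30 (mod 211)
6^8 ≡ 56 (mod 211)
6^16 ≡ 182 (mod 211)
6^32 ≡ 208 (mod 211)
6^64 ≡ 9 (mod 211)
6^105 = 6^(64+32+8+1) ≡ 1 (mod 211).
Result is 1, so (6/211) = 1.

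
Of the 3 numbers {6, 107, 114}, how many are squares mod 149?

3

(6/149) = +1 → QR.
(107/149) = +1 → QR.
(114/149) = +1 → QR.
Total quadratic residues among the 3: 3.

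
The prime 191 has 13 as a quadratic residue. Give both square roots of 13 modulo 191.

Since 191 ≡ 3 (mod 4), a square root of 13 is 13^((191+1)/4) = 13^48 mod 191.
Repeated squaring: 13^2≡169, 13^4≡102, 13^8≡90, 13^16≡78, 13^32≡163 (mod 191).
13^48 = 13^(32+16) ≡ 108 (mod 191).
Check: 108² = 11664 ≡ 13 (mod 191). The two roots are 83 and 108.

83, 108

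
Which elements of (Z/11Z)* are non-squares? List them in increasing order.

2, 6, 7, 8, 10

Square k = 1,…,5 (k and 11−k give the same square):
1²=1, 2²=4, 3²=9, 4²≡5, 5²≡3 (mod 11).
The residues are {1, 3, 4, 5, 9}; the non-residues are the remaining 5 nonzero classes.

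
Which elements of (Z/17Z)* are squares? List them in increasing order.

1,2,4,8,9,13,15,16

Square k = 1,…,8 (k and 17−k give the same square):
1²=1, 2²=4, 3²=9, 4²=16, 5²≡8, 6²≡2, 7²≡15, 8²≡13 (mod 17).
So the quadratic residues mod 17 are {1, 2, 4, 8, 9, 13, 15, 16}.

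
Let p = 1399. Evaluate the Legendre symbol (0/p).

0

Top reduces to 0: gcd > 1, so the symbol is 0.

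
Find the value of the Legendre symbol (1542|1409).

-1

First reduce: 1542 ≡ 133 (mod 1409).
Reciprocity: 133 ≡ 1 and 1409 ≡ 1 (mod 4), so (133/1409) = +(1409/133).
Reduce top mod 133: now compute (79/133).
Reciprocity: 79 ≡ 3 and 133 ≡ 1 (mod 4), so (79/133) = +(133/79).
Reduce top mod 79: now compute (54/79).
Pull out 2: since 79 ≡ 7 (mod 8), (2/79) = +1.
Reciprocity: 27 ≡ 3 and 79 ≡ 3 (mod 4), so (27/79) = −(79/27).
Reduce top mod 27: now compute (25/27).
Reciprocity: 25 ≡ 1 and 27 ≡ 3 (mod 4), so (25/27) = +(27/25).
Reduce top mod 25: now compute (2/25).
Pull out 2: since 25 ≡ 1 (mod 8), (2/25) = +1.
Reached (1/25) = 1. Collecting the sign flips along the way, the symbol is -1.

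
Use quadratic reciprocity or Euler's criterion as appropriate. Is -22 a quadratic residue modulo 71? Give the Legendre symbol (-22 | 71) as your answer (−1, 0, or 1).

First reduce: -22 ≡ 49 (mod 71).
Reciprocity: 49 ≡ 1 and 71 ≡ 3 (mod 4), so (49/71) = +(71/49).
Reduce top mod 49: now compute (22/49).
Pull out 2: since 49 ≡ 1 (mod 8), (2/49) = +1.
Reciprocity: 11 ≡ 3 and 49 ≡ 1 (mod 4), so (11/49) = +(49/11).
Reduce top mod 11: now compute (5/11).
Reciprocity: 5 ≡ 1 and 11 ≡ 3 (mod 4), so (5/11) = +(11/5).
Reduce top mod 5: now compute (1/5).
Reached (1/5) = 1. Collecting the sign flips along the way, the symbol is +1.

1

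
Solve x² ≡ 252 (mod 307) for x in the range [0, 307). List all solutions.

Since 307 ≡ 3 (mod 4), a square root of 252 is 252^((307+1)/4) = 252^77 mod 307.
Repeated squaring: 252^2≡262, 252^4≡183, 252^8≡26, 252^16≡62, 252^32≡160, 252^64≡119 (mod 307).
252^77 = 252^(64+8+4+1) ≡ 49 (mod 307).
Check: 49² = 2401 ≡ 252 (mod 307). The two roots are 49 and 258.

49, 258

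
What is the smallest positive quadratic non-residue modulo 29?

2

(2/29) = −1, so 2 is the smallest positive non-residue mod 29.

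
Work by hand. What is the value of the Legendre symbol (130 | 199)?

Euler's criterion: (130/199) ≡ 130^99 (mod 199).
130^2 ≡ 184 (mod 199)
130^4 ≡ 26 (mod 199)
130^8 ≡ 79 (mod 199)
130^16 ≡ 72 (mod 199)
130^32 ≡ 10 (mod 199)
130^64 ≡ 100 (mod 199)
130^99 = 130^(64+32+2+1) ≡ 1 (mod 199).
Result is 1, so (130/199) = 1.

1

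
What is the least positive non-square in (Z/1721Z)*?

3

(2/1721) = +1, so 2 is a residue.
(3/1721) = −1, so 3 is the smallest positive non-residue mod 1721.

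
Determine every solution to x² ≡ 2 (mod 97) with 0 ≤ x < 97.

14, 83

97 ≡ 1 (mod 4), so we find a root by search.
Trying successive values, 14² = 196 ≡ 2 (mod 97). The other root is 97 − 14 = 83.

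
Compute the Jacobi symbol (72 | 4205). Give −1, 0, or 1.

-1

Pull out 2^3: since 4205 ≡ 5 (mod 8), (2/4205) = -1, so (2/4205)^3 = -1.
Reciprocity: 9 ≡ 1 and 4205 ≡ 1 (mod 4), so (9/4205) = +(4205/9).
Reduce top mod 9: now compute (2/9).
Pull out 2: since 9 ≡ 1 (mod 8), (2/9) = +1.
Reached (1/9) = 1. Collecting the sign flips along the way, the symbol is -1.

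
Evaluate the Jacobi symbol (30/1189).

Pull out 2: since 1189 ≡ 5 (mod 8), (2/1189) = -1.
Reciprocity: 15 ≡ 3 and 1189 ≡ 1 (mod 4), so (15/1189) = +(1189/15).
Reduce top mod 15: now compute (4/15).
Pull out 2^2: since 15 ≡ 7 (mod 8), (2/15) = +1, so (2/15)^2 = +1.
Reached (1/15) = 1. Collecting the sign flips along the way, the symbol is -1.

-1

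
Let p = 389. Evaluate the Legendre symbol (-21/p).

-1

First reduce: -21 ≡ 368 (mod 389).
Pull out 2^4: since 389 ≡ 5 (mod 8), (2/389) = -1, so (2/389)^4 = +1.
Reciprocity: 23 ≡ 3 and 389 ≡ 1 (mod 4), so (23/389) = +(389/23).
Reduce top mod 23: now compute (21/23).
Reciprocity: 21 ≡ 1 and 23 ≡ 3 (mod 4), so (21/23) = +(23/21).
Reduce top mod 21: now compute (2/21).
Pull out 2: since 21 ≡ 5 (mod 8), (2/21) = -1.
Reached (1/21) = 1. Collecting the sign flips along the way, the symbol is -1.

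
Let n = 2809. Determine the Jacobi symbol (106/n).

0

Pull out 2: since 2809 ≡ 1 (mod 8), (2/2809) = +1.
Reciprocity: 53 ≡ 1 and 2809 ≡ 1 (mod 4), so (53/2809) = +(2809/53).
Reduce top mod 53: now compute (0/53).
Top reduces to 0: gcd > 1, so the symbol is 0.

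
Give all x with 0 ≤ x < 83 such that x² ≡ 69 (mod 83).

22, 61

Since 83 ≡ 3 (mod 4), a square root of 69 is 69^((83+1)/4) = 69^21 mod 83.
Repeated squaring: 69^2≡30, 69^4≡70, 69^8≡3, 69^16≡9 (mod 83).
69^21 = 69^(16+4+1) ≡ 61 (mod 83).
Check: 61² = 3721 ≡ 69 (mod 83). The two roots are 22 and 61.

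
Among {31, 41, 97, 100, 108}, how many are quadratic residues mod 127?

(31/127) = +1 → QR.
(41/127) = +1 → QR.
(97/127) = -1 → non-residue.
(100/127) = +1 → QR.
(108/127) = -1 → non-residue.
Total quadratic residues among the 5: 3.

3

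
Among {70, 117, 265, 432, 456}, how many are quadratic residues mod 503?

3

(70/503) = -1 → non-residue.
(117/503) = +1 → QR.
(265/503) = +1 → QR.
(432/503) = +1 → QR.
(456/503) = -1 → non-residue.
Total quadratic residues among the 5: 3.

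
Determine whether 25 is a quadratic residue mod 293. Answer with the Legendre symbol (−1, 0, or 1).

Reciprocity: 25 ≡ 1 and 293 ≡ 1 (mod 4), so (25/293) = +(293/25).
Reduce top mod 25: now compute (18/25).
Pull out 2: since 25 ≡ 1 (mod 8), (2/25) = +1.
Reciprocity: 9 ≡ 1 and 25 ≡ 1 (mod 4), so (9/25) = +(25/9).
Reduce top mod 9: now compute (7/9).
Reciprocity: 7 ≡ 3 and 9 ≡ 1 (mod 4), so (7/9) = +(9/7).
Reduce top mod 7: now compute (2/7).
Pull out 2: since 7 ≡ 7 (mod 8), (2/7) = +1.
Reached (1/7) = 1. Collecting the sign flips along the way, the symbol is +1.

1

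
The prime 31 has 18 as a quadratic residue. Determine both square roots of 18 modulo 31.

7, 24

Since 31 ≡ 3 (mod 4), a square root of 18 is 18^((31+1)/4) = 18^8 mod 31.
Repeated squaring: 18^2≡14, 18^4≡10, 18^8≡7 (mod 31).
18^8 = 18^(8) ≡ 7 (mod 31).
Check: 7² = 49 ≡ 18 (mod 31). The two roots are 7 and 24.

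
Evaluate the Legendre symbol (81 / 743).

Reciprocity: 81 ≡ 1 and 743 ≡ 3 (mod 4), so (81/743) = +(743/81).
Reduce top mod 81: now compute (14/81).
Pull out 2: since 81 ≡ 1 (mod 8), (2/81) = +1.
Reciprocity: 7 ≡ 3 and 81 ≡ 1 (mod 4), so (7/81) = +(81/7).
Reduce top mod 7: now compute (4/7).
Pull out 2^2: since 7 ≡ 7 (mod 8), (2/7) = +1, so (2/7)^2 = +1.
Reached (1/7) = 1. Collecting the sign flips along the way, the symbol is +1.

1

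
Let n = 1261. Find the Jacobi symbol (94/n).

Pull out 2: since 1261 ≡ 5 (mod 8), (2/1261) = -1.
Reciprocity: 47 ≡ 3 and 1261 ≡ 1 (mod 4), so (47/1261) = +(1261/47).
Reduce top mod 47: now compute (39/47).
Reciprocity: 39 ≡ 3 and 47 ≡ 3 (mod 4), so (39/47) = −(47/39).
Reduce top mod 39: now compute (8/39).
Pull out 2^3: since 39 ≡ 7 (mod 8), (2/39) = +1, so (2/39)^3 = +1.
Reached (1/39) = 1. Collecting the sign flips along the way, the symbol is +1.

1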